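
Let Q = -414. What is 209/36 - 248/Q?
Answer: 5303/828 ≈ 6.4046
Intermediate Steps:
209/36 - 248/Q = 209/36 - 248/(-414) = 209*(1/36) - 248*(-1/414) = 209/36 + 124/207 = 5303/828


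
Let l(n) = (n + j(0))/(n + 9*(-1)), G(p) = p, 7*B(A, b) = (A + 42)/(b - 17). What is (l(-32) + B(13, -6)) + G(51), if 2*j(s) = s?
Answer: 339548/6601 ≈ 51.439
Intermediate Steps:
B(A, b) = (42 + A)/(7*(-17 + b)) (B(A, b) = ((A + 42)/(b - 17))/7 = ((42 + A)/(-17 + b))/7 = (42 + A)/(7*(-17 + b)))
j(s) = s/2
l(n) = n/(-9 + n) (l(n) = (n + (½)*0)/(n + 9*(-1)) = (n + 0)/(n - 9) = n/(-9 + n))
(l(-32) + B(13, -6)) + G(51) = (-32/(-9 - 32) + (42 + 13)/(7*(-17 - 6))) + 51 = (-32/(-41) + (⅐)*55/(-23)) + 51 = (-32*(-1/41) + (⅐)*(-1/23)*55) + 51 = (32/41 - 55/161) + 51 = 2897/6601 + 51 = 339548/6601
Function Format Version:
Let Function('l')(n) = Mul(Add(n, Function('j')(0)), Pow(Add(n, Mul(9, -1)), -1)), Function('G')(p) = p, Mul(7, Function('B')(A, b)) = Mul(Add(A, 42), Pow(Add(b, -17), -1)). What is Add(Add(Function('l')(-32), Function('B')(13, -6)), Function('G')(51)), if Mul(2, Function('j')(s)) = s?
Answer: Rational(339548, 6601) ≈ 51.439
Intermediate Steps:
Function('B')(A, b) = Mul(Rational(1, 7), Pow(Add(-17, b), -1), Add(42, A)) (Function('B')(A, b) = Mul(Rational(1, 7), Mul(Add(A, 42), Pow(Add(b, -17), -1))) = Mul(Rational(1, 7), Mul(Add(42, A), Pow(Add(-17, b), -1))) = Mul(Rational(1, 7), Mul(Pow(Add(-17, b), -1), Add(42, A))) = Mul(Rational(1, 7), Pow(Add(-17, b), -1), Add(42, A)))
Function('j')(s) = Mul(Rational(1, 2), s)
Function('l')(n) = Mul(n, Pow(Add(-9, n), -1)) (Function('l')(n) = Mul(Add(n, Mul(Rational(1, 2), 0)), Pow(Add(n, Mul(9, -1)), -1)) = Mul(Add(n, 0), Pow(Add(n, -9), -1)) = Mul(n, Pow(Add(-9, n), -1)))
Add(Add(Function('l')(-32), Function('B')(13, -6)), Function('G')(51)) = Add(Add(Mul(-32, Pow(Add(-9, -32), -1)), Mul(Rational(1, 7), Pow(Add(-17, -6), -1), Add(42, 13))), 51) = Add(Add(Mul(-32, Pow(-41, -1)), Mul(Rational(1, 7), Pow(-23, -1), 55)), 51) = Add(Add(Mul(-32, Rational(-1, 41)), Mul(Rational(1, 7), Rational(-1, 23), 55)), 51) = Add(Add(Rational(32, 41), Rational(-55, 161)), 51) = Add(Rational(2897, 6601), 51) = Rational(339548, 6601)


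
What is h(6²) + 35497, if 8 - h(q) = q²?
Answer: 34209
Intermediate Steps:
h(q) = 8 - q²
h(6²) + 35497 = (8 - (6²)²) + 35497 = (8 - 1*36²) + 35497 = (8 - 1*1296) + 35497 = (8 - 1296) + 35497 = -1288 + 35497 = 34209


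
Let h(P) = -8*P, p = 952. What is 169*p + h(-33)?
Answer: 161152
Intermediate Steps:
169*p + h(-33) = 169*952 - 8*(-33) = 160888 + 264 = 161152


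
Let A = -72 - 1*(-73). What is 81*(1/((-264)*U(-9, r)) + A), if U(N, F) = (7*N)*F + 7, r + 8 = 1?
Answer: 3193317/39424 ≈ 80.999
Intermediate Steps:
A = 1 (A = -72 + 73 = 1)
r = -7 (r = -8 + 1 = -7)
U(N, F) = 7 + 7*F*N (U(N, F) = 7*F*N + 7 = 7 + 7*F*N)
81*(1/((-264)*U(-9, r)) + A) = 81*(1/((-264)*(7 + 7*(-7)*(-9))) + 1) = 81*(-1/(264*(7 + 441)) + 1) = 81*(-1/264/448 + 1) = 81*(-1/264*1/448 + 1) = 81*(-1/118272 + 1) = 81*(118271/118272) = 3193317/39424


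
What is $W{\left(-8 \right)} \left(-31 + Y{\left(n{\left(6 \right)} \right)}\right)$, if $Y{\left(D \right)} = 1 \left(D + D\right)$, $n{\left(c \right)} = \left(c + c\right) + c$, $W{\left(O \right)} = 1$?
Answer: $5$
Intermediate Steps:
$n{\left(c \right)} = 3 c$ ($n{\left(c \right)} = 2 c + c = 3 c$)
$Y{\left(D \right)} = 2 D$ ($Y{\left(D \right)} = 1 \cdot 2 D = 2 D$)
$W{\left(-8 \right)} \left(-31 + Y{\left(n{\left(6 \right)} \right)}\right) = 1 \left(-31 + 2 \cdot 3 \cdot 6\right) = 1 \left(-31 + 2 \cdot 18\right) = 1 \left(-31 + 36\right) = 1 \cdot 5 = 5$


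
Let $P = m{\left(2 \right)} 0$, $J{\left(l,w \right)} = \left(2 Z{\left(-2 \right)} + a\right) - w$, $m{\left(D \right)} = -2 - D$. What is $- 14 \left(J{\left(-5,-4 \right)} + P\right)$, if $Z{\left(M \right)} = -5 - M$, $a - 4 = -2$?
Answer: $0$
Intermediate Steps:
$a = 2$ ($a = 4 - 2 = 2$)
$J{\left(l,w \right)} = -4 - w$ ($J{\left(l,w \right)} = \left(2 \left(-5 - -2\right) + 2\right) - w = \left(2 \left(-5 + 2\right) + 2\right) - w = \left(2 \left(-3\right) + 2\right) - w = \left(-6 + 2\right) - w = -4 - w$)
$P = 0$ ($P = \left(-2 - 2\right) 0 = \left(-4\right) 0 = 0$)
$- 14 \left(J{\left(-5,-4 \right)} + P\right) = - 14 \left(\left(-4 - -4\right) + 0\right) = - 14 \left(\left(-4 + 4\right) + 0\right) = - 14 \left(0 + 0\right) = \left(-14\right) 0 = 0$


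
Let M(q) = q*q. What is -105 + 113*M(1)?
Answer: 8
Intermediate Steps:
M(q) = q**2
-105 + 113*M(1) = -105 + 113*1**2 = -105 + 113*1 = -105 + 113 = 8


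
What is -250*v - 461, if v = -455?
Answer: 113289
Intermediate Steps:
-250*v - 461 = -250*(-455) - 461 = 113750 - 461 = 113289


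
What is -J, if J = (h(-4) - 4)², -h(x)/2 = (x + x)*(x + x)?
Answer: -17424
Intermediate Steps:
h(x) = -8*x² (h(x) = -2*(x + x)*(x + x) = -2*2*x*2*x = -8*x²)
J = 17424 (J = (-8*(-4)² - 4)² = (-8*16 - 4)² = (-128 - 4)² = (-132)² = 17424)
-J = -1*17424 = -17424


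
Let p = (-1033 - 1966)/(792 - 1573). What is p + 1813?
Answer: 1418952/781 ≈ 1816.8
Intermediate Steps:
p = 2999/781 (p = -2999/(-781) = -2999*(-1/781) = 2999/781 ≈ 3.8400)
p + 1813 = 2999/781 + 1813 = 1418952/781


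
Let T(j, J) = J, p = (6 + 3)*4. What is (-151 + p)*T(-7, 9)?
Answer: -1035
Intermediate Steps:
p = 36 (p = 9*4 = 36)
(-151 + p)*T(-7, 9) = (-151 + 36)*9 = -115*9 = -1035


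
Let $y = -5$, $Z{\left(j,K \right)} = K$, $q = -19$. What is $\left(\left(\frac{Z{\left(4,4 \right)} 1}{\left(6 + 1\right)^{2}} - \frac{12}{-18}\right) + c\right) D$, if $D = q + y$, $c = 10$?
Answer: $- \frac{12640}{49} \approx -257.96$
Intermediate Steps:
$D = -24$ ($D = -19 - 5 = -24$)
$\left(\left(\frac{Z{\left(4,4 \right)} 1}{\left(6 + 1\right)^{2}} - \frac{12}{-18}\right) + c\right) D = \left(\left(\frac{4 \cdot 1}{\left(6 + 1\right)^{2}} - \frac{12}{-18}\right) + 10\right) \left(-24\right) = \left(\left(\frac{4}{7^{2}} - - \frac{2}{3}\right) + 10\right) \left(-24\right) = \left(\left(\frac{4}{49} + \frac{2}{3}\right) + 10\right) \left(-24\right) = \left(\frac{110}{147} + 10\right) \left(-24\right) = \frac{1580}{147} \left(-24\right) = - \frac{12640}{49}$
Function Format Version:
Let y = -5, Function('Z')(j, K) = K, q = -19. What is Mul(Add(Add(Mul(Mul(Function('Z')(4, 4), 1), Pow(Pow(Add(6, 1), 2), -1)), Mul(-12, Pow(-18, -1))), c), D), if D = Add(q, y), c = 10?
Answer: Rational(-12640, 49) ≈ -257.96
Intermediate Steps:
D = -24 (D = Add(-19, -5) = -24)
Mul(Add(Add(Mul(Mul(Function('Z')(4, 4), 1), Pow(Pow(Add(6, 1), 2), -1)), Mul(-12, Pow(-18, -1))), c), D) = Mul(Add(Add(Mul(Mul(4, 1), Pow(Pow(Add(6, 1), 2), -1)), Mul(-12, Pow(-18, -1))), 10), -24) = Mul(Add(Add(Mul(4, Pow(Pow(7, 2), -1)), Mul(-12, Rational(-1, 18))), 10), -24) = Mul(Add(Add(Mul(4, Pow(49, -1)), Rational(2, 3)), 10), -24) = Mul(Add(Add(Mul(4, Rational(1, 49)), Rational(2, 3)), 10), -24) = Mul(Add(Add(Rational(4, 49), Rational(2, 3)), 10), -24) = Mul(Add(Rational(110, 147), 10), -24) = Mul(Rational(1580, 147), -24) = Rational(-12640, 49)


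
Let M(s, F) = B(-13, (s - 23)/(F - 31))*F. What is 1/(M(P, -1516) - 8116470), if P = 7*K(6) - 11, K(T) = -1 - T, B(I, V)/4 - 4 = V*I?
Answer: -119/968243082 ≈ -1.2290e-7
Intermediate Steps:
B(I, V) = 16 + 4*I*V (B(I, V) = 16 + 4*(V*I) = 16 + 4*(I*V) = 16 + 4*I*V)
P = -60 (P = 7*(-1 - 1*6) - 11 = 7*(-1 - 6) - 11 = 7*(-7) - 11 = -49 - 11 = -60)
M(s, F) = F*(16 - 52*(-23 + s)/(-31 + F)) (M(s, F) = (16 + 4*(-13)*((s - 23)/(F - 31)))*F = (16 + 4*(-13)*((-23 + s)/(-31 + F)))*F = (16 - 52*(-23 + s)/(-31 + F))*F = F*(16 - 52*(-23 + s)/(-31 + F)))
1/(M(P, -1516) - 8116470) = 1/(4*(-1516)*(175 - 13*(-60) + 4*(-1516))/(-31 - 1516) - 8116470) = 1/(4*(-1516)*(175 + 780 - 6064)/(-1547) - 8116470) = 1/(4*(-1516)*(-1/1547)*(-5109) - 8116470) = 1/(-2383152/119 - 8116470) = 1/(-968243082/119) = -119/968243082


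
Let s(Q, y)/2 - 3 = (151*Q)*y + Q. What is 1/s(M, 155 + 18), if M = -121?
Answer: -1/6322002 ≈ -1.5818e-7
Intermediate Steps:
s(Q, y) = 6 + 2*Q + 302*Q*y (s(Q, y) = 6 + 2*((151*Q)*y + Q) = 6 + 2*(151*Q*y + Q) = 6 + 2*(Q + 151*Q*y) = 6 + (2*Q + 302*Q*y) = 6 + 2*Q + 302*Q*y)
1/s(M, 155 + 18) = 1/(6 + 2*(-121) + 302*(-121)*(155 + 18)) = 1/(6 - 242 + 302*(-121)*173) = 1/(6 - 242 - 6321766) = 1/(-6322002) = -1/6322002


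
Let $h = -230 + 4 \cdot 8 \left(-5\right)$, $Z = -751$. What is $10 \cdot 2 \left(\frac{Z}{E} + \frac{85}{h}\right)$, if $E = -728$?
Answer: $\frac{8885}{546} \approx 16.273$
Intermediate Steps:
$h = -390$ ($h = -230 + 32 \left(-5\right) = -230 - 160 = -390$)
$10 \cdot 2 \left(\frac{Z}{E} + \frac{85}{h}\right) = 10 \cdot 2 \left(- \frac{751}{-728} + \frac{85}{-390}\right) = 20 \left(\left(-751\right) \left(- \frac{1}{728}\right) + 85 \left(- \frac{1}{390}\right)\right) = 20 \left(\frac{751}{728} - \frac{17}{78}\right) = 20 \cdot \frac{1777}{2184} = \frac{8885}{546}$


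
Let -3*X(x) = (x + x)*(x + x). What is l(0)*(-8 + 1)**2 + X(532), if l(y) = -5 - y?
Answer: -1132831/3 ≈ -3.7761e+5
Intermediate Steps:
X(x) = -4*x**2/3 (X(x) = -(x + x)*(x + x)/3 = -2*x*2*x/3 = -4*x**2/3)
l(0)*(-8 + 1)**2 + X(532) = (-5 - 1*0)*(-8 + 1)**2 - 4/3*532**2 = (-5 + 0)*(-7)**2 - 4/3*283024 = -5*49 - 1132096/3 = -245 - 1132096/3 = -1132831/3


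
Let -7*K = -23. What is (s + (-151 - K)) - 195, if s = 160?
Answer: -1325/7 ≈ -189.29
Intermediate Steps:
K = 23/7 (K = -1/7*(-23) = 23/7 ≈ 3.2857)
(s + (-151 - K)) - 195 = (160 + (-151 - 1*23/7)) - 195 = (160 + (-151 - 23/7)) - 195 = (160 - 1080/7) - 195 = 40/7 - 195 = -1325/7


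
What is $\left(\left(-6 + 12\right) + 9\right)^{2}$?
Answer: $225$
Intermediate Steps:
$\left(\left(-6 + 12\right) + 9\right)^{2} = \left(6 + 9\right)^{2} = 15^{2} = 225$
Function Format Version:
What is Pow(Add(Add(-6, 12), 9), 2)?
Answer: 225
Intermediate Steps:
Pow(Add(Add(-6, 12), 9), 2) = Pow(Add(6, 9), 2) = Pow(15, 2) = 225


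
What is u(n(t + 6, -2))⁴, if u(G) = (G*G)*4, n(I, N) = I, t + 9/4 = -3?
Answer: 6561/256 ≈ 25.629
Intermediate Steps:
t = -21/4 (t = -9/4 - 3 = -21/4 ≈ -5.2500)
u(G) = 4*G² (u(G) = G²*4 = 4*G²)
u(n(t + 6, -2))⁴ = (4*(-21/4 + 6)²)⁴ = (4*(¾)²)⁴ = (4*(9/16))⁴ = (9/4)⁴ = 6561/256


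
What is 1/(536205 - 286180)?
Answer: 1/250025 ≈ 3.9996e-6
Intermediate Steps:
1/(536205 - 286180) = 1/250025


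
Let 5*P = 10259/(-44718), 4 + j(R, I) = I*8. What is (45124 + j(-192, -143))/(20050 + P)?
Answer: 9832593840/4482969241 ≈ 2.1933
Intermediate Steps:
j(R, I) = -4 + 8*I (j(R, I) = -4 + I*8 = -4 + 8*I)
P = -10259/223590 (P = (10259/(-44718))/5 = (10259*(-1/44718))/5 = (1/5)*(-10259/44718) = -10259/223590 ≈ -0.045883)
(45124 + j(-192, -143))/(20050 + P) = (45124 + (-4 + 8*(-143)))/(20050 - 10259/223590) = (45124 + (-4 - 1144))/(4482969241/223590) = (45124 - 1148)*(223590/4482969241) = 43976*(223590/4482969241) = 9832593840/4482969241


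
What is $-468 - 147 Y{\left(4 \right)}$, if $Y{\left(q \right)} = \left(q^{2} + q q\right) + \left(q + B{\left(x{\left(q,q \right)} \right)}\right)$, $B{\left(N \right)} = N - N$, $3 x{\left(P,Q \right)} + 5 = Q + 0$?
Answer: $-5760$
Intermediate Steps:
$x{\left(P,Q \right)} = - \frac{5}{3} + \frac{Q}{3}$ ($x{\left(P,Q \right)} = - \frac{5}{3} + \frac{Q + 0}{3} = - \frac{5}{3} + \frac{Q}{3}$)
$B{\left(N \right)} = 0$
$Y{\left(q \right)} = q + 2 q^{2}$ ($Y{\left(q \right)} = \left(q^{2} + q q\right) + \left(q + 0\right) = \left(q^{2} + q^{2}\right) + q = 2 q^{2} + q = q + 2 q^{2}$)
$-468 - 147 Y{\left(4 \right)} = -468 - 147 \cdot 4 \left(1 + 2 \cdot 4\right) = -468 - 147 \cdot 4 \left(1 + 8\right) = -468 - 147 \cdot 4 \cdot 9 = -468 - 5292 = -5760$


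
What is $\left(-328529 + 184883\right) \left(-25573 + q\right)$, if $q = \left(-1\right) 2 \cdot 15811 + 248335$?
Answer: $-27456496440$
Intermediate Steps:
$q = 216713$ ($q = \left(-2\right) 15811 + 248335 = -31622 + 248335 = 216713$)
$\left(-328529 + 184883\right) \left(-25573 + q\right) = \left(-328529 + 184883\right) \left(-25573 + 216713\right) = \left(-143646\right) 191140 = -27456496440$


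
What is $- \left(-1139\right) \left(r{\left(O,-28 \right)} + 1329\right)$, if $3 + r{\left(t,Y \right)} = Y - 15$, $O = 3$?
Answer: $1461337$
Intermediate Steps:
$r{\left(t,Y \right)} = -18 + Y$ ($r{\left(t,Y \right)} = -3 + \left(Y - 15\right) = -3 + \left(-15 + Y\right) = -18 + Y$)
$- \left(-1139\right) \left(r{\left(O,-28 \right)} + 1329\right) = - \left(-1139\right) \left(\left(-18 - 28\right) + 1329\right) = - \left(-1139\right) \left(-46 + 1329\right) = - \left(-1139\right) 1283 = \left(-1\right) \left(-1461337\right) = 1461337$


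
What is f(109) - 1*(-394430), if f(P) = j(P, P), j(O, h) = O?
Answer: 394539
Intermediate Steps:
f(P) = P
f(109) - 1*(-394430) = 109 - 1*(-394430) = 109 + 394430 = 394539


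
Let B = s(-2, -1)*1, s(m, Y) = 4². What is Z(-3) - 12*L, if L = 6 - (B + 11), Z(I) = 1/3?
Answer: 757/3 ≈ 252.33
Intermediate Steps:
s(m, Y) = 16
Z(I) = ⅓
B = 16 (B = 16*1 = 16)
L = -21 (L = 6 - (16 + 11) = 6 - 1*27 = 6 - 27 = -21)
Z(-3) - 12*L = ⅓ - 12*(-21) = ⅓ + 252 = 757/3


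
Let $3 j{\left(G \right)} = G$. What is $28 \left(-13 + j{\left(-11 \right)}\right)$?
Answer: $- \frac{1400}{3} \approx -466.67$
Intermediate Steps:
$j{\left(G \right)} = \frac{G}{3}$
$28 \left(-13 + j{\left(-11 \right)}\right) = 28 \left(-13 + \frac{1}{3} \left(-11\right)\right) = 28 \left(-13 - \frac{11}{3}\right) = 28 \left(- \frac{50}{3}\right) = - \frac{1400}{3}$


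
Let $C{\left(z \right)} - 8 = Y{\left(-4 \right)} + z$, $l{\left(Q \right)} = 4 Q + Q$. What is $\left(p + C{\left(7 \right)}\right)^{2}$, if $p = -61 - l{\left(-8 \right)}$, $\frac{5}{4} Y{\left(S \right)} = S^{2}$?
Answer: $\frac{1156}{25} \approx 46.24$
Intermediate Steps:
$Y{\left(S \right)} = \frac{4 S^{2}}{5}$
$l{\left(Q \right)} = 5 Q$
$C{\left(z \right)} = \frac{104}{5} + z$ ($C{\left(z \right)} = 8 + \left(\frac{4 \left(-4\right)^{2}}{5} + z\right) = 8 + \left(\frac{4}{5} \cdot 16 + z\right) = 8 + \left(\frac{64}{5} + z\right) = \frac{104}{5} + z$)
$p = -21$ ($p = -61 - 5 \left(-8\right) = -61 - -40 = -61 + 40 = -21$)
$\left(p + C{\left(7 \right)}\right)^{2} = \left(-21 + \left(\frac{104}{5} + 7\right)\right)^{2} = \left(-21 + \frac{139}{5}\right)^{2} = \left(\frac{34}{5}\right)^{2} = \frac{1156}{25}$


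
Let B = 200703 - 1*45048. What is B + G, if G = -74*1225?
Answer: 65005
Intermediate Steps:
G = -90650
B = 155655 (B = 200703 - 45048 = 155655)
B + G = 155655 - 90650 = 65005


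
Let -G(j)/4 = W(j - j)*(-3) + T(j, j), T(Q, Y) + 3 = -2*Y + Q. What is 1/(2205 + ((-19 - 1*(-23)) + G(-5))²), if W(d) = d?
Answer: 1/2221 ≈ 0.00045025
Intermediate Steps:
T(Q, Y) = -3 + Q - 2*Y (T(Q, Y) = -3 + (-2*Y + Q) = -3 + (Q - 2*Y) = -3 + Q - 2*Y)
G(j) = 12 + 4*j (G(j) = -4*((j - j)*(-3) + (-3 + j - 2*j)) = -4*(0*(-3) + (-3 - j)) = -4*(0 + (-3 - j)) = -4*(-3 - j) = 12 + 4*j)
1/(2205 + ((-19 - 1*(-23)) + G(-5))²) = 1/(2205 + ((-19 - 1*(-23)) + (12 + 4*(-5)))²) = 1/(2205 + ((-19 + 23) + (12 - 20))²) = 1/(2205 + (4 - 8)²) = 1/(2205 + (-4)²) = 1/(2205 + 16) = 1/2221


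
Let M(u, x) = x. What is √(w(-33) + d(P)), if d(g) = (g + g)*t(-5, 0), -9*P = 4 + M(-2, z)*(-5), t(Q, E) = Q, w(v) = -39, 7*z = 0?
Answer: I*√311/3 ≈ 5.8784*I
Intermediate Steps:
z = 0 (z = (⅐)*0 = 0)
P = -4/9 (P = -(4 + 0*(-5))/9 = -(4 + 0)/9 = -⅑*4 = -4/9 ≈ -0.44444)
d(g) = -10*g (d(g) = (g + g)*(-5) = (2*g)*(-5) = -10*g)
√(w(-33) + d(P)) = √(-39 - 10*(-4/9)) = √(-39 + 40/9) = √(-311/9) = I*√311/3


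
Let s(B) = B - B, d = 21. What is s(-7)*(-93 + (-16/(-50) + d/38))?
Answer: 0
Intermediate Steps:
s(B) = 0
s(-7)*(-93 + (-16/(-50) + d/38)) = 0*(-93 + (-16/(-50) + 21/38)) = 0*(-93 + (-16*(-1/50) + 21*(1/38))) = 0*(-93 + (8/25 + 21/38)) = 0*(-93 + 829/950) = 0*(-87521/950) = 0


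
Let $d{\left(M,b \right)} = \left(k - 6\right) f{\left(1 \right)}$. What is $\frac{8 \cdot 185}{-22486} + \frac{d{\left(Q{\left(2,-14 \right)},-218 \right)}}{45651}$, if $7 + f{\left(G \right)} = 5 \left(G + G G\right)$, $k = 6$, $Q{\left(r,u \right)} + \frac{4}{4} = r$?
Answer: $- \frac{740}{11243} \approx -0.065819$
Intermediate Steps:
$Q{\left(r,u \right)} = -1 + r$
$f{\left(G \right)} = -7 + 5 G + 5 G^{2}$ ($f{\left(G \right)} = -7 + 5 \left(G + G G\right) = -7 + 5 \left(G + G^{2}\right) = -7 + \left(5 G + 5 G^{2}\right) = -7 + 5 G + 5 G^{2}$)
$d{\left(M,b \right)} = 0$ ($d{\left(M,b \right)} = \left(6 - 6\right) \left(-7 + 5 \cdot 1 + 5 \cdot 1^{2}\right) = 0 \left(-7 + 5 + 5 \cdot 1\right) = 0 \left(-7 + 5 + 5\right) = 0 \cdot 3 = 0$)
$\frac{8 \cdot 185}{-22486} + \frac{d{\left(Q{\left(2,-14 \right)},-218 \right)}}{45651} = \frac{8 \cdot 185}{-22486} + \frac{0}{45651} = 1480 \left(- \frac{1}{22486}\right) + 0 \cdot \frac{1}{45651} = - \frac{740}{11243} + 0 = - \frac{740}{11243}$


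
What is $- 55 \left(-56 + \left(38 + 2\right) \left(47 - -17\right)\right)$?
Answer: $-137720$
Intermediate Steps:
$- 55 \left(-56 + \left(38 + 2\right) \left(47 - -17\right)\right) = - 55 \left(-56 + 40 \left(47 + 17\right)\right) = - 55 \left(-56 + 40 \cdot 64\right) = - 55 \left(-56 + 2560\right) = \left(-55\right) 2504 = -137720$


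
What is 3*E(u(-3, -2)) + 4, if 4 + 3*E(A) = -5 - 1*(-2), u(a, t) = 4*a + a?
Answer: -3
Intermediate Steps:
u(a, t) = 5*a
E(A) = -7/3 (E(A) = -4/3 + (-5 - 1*(-2))/3 = -4/3 + (-5 + 2)/3 = -4/3 + (1/3)*(-3) = -4/3 - 1 = -7/3)
3*E(u(-3, -2)) + 4 = 3*(-7/3) + 4 = -7 + 4 = -3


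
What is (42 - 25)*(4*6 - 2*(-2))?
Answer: 476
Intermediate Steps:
(42 - 25)*(4*6 - 2*(-2)) = 17*(24 + 4) = 17*28 = 476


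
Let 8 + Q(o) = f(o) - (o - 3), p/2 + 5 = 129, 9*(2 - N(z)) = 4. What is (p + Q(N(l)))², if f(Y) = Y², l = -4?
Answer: 390181009/6561 ≈ 59470.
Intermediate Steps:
N(z) = 14/9 (N(z) = 2 - ⅑*4 = 2 - 4/9 = 14/9)
p = 248 (p = -10 + 2*129 = -10 + 258 = 248)
Q(o) = -5 + o² - o (Q(o) = -8 + (o² - (o - 3)) = -8 + (o² - (-3 + o)) = -8 + (o² + (3 - o)) = -8 + (3 + o² - o) = -5 + o² - o)
(p + Q(N(l)))² = (248 + (-5 + (14/9)² - 1*14/9))² = (248 + (-5 + 196/81 - 14/9))² = (248 - 335/81)² = (19753/81)² = 390181009/6561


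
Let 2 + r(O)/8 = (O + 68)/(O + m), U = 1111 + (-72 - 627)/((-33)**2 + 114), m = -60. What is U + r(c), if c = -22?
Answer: 17919558/16441 ≈ 1089.9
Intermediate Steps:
U = 445278/401 (U = 1111 - 699/(1089 + 114) = 1111 - 699/1203 = 1111 - 699*1/1203 = 1111 - 233/401 = 445278/401 ≈ 1110.4)
r(O) = -16 + 8*(68 + O)/(-60 + O) (r(O) = -16 + 8*((O + 68)/(O - 60)) = -16 + 8*((68 + O)/(-60 + O)) = -16 + 8*(68 + O)/(-60 + O))
U + r(c) = 445278/401 + 8*(188 - 1*(-22))/(-60 - 22) = 445278/401 + 8*(188 + 22)/(-82) = 445278/401 + 8*(-1/82)*210 = 445278/401 - 840/41 = 17919558/16441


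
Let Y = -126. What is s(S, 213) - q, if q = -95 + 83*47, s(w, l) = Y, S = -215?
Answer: -3932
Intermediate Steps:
s(w, l) = -126
q = 3806 (q = -95 + 3901 = 3806)
s(S, 213) - q = -126 - 1*3806 = -126 - 3806 = -3932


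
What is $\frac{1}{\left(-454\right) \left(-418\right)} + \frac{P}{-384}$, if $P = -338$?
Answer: $\frac{8017915}{9109056} \approx 0.88021$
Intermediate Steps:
$\frac{1}{\left(-454\right) \left(-418\right)} + \frac{P}{-384} = \frac{1}{\left(-454\right) \left(-418\right)} - \frac{338}{-384} = \left(- \frac{1}{454}\right) \left(- \frac{1}{418}\right) - - \frac{169}{192} = \frac{1}{189772} + \frac{169}{192} = \frac{8017915}{9109056}$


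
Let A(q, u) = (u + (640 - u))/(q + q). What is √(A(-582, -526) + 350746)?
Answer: √29701475466/291 ≈ 592.24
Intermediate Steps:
A(q, u) = 320/q (A(q, u) = 640/((2*q)) = 640*(1/(2*q)) = 320/q)
√(A(-582, -526) + 350746) = √(320/(-582) + 350746) = √(320*(-1/582) + 350746) = √(-160/291 + 350746) = √(102066926/291) = √29701475466/291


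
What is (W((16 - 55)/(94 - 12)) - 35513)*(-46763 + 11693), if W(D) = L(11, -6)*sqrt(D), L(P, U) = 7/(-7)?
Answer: 1245440910 + 17535*I*sqrt(3198)/41 ≈ 1.2454e+9 + 24186.0*I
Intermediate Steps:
L(P, U) = -1 (L(P, U) = 7*(-1/7) = -1)
W(D) = -sqrt(D)
(W((16 - 55)/(94 - 12)) - 35513)*(-46763 + 11693) = (-sqrt((16 - 55)/(94 - 12)) - 35513)*(-46763 + 11693) = (-sqrt(-39/82) - 35513)*(-35070) = (-I*sqrt(3198)/82 - 35513)*(-35070) = (-35513 - I*sqrt(3198)/82)*(-35070) = 1245440910 + 17535*I*sqrt(3198)/41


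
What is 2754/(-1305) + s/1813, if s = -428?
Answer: -616838/262885 ≈ -2.3464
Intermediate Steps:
2754/(-1305) + s/1813 = 2754/(-1305) - 428/1813 = 2754*(-1/1305) - 428*1/1813 = -306/145 - 428/1813 = -616838/262885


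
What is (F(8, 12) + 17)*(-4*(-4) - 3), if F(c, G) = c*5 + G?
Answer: 897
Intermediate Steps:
F(c, G) = G + 5*c (F(c, G) = 5*c + G = G + 5*c)
(F(8, 12) + 17)*(-4*(-4) - 3) = ((12 + 5*8) + 17)*(-4*(-4) - 3) = ((12 + 40) + 17)*(16 - 3) = (52 + 17)*13 = 69*13 = 897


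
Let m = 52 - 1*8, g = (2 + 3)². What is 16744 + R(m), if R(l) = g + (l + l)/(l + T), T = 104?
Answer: 620475/37 ≈ 16770.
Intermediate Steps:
g = 25 (g = 5² = 25)
m = 44 (m = 52 - 8 = 44)
R(l) = 25 + 2*l/(104 + l) (R(l) = 25 + (l + l)/(l + 104) = 25 + (2*l)/(104 + l) = 25 + 2*l/(104 + l))
16744 + R(m) = 16744 + (2600 + 27*44)/(104 + 44) = 16744 + (2600 + 1188)/148 = 16744 + (1/148)*3788 = 16744 + 947/37 = 620475/37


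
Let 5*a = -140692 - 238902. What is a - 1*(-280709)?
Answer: 1023951/5 ≈ 2.0479e+5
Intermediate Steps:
a = -379594/5 (a = (-140692 - 238902)/5 = (⅕)*(-379594) = -379594/5 ≈ -75919.)
a - 1*(-280709) = -379594/5 - 1*(-280709) = -379594/5 + 280709 = 1023951/5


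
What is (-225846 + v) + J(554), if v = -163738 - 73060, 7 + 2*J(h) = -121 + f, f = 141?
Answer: -925275/2 ≈ -4.6264e+5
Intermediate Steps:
J(h) = 13/2 (J(h) = -7/2 + (-121 + 141)/2 = -7/2 + (½)*20 = -7/2 + 10 = 13/2)
v = -236798
(-225846 + v) + J(554) = (-225846 - 236798) + 13/2 = -462644 + 13/2 = -925275/2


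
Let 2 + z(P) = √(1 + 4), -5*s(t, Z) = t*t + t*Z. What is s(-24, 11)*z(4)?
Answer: 624/5 - 312*√5/5 ≈ -14.731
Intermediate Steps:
s(t, Z) = -t²/5 - Z*t/5 (s(t, Z) = -(t*t + t*Z)/5 = -(t² + Z*t)/5 = -t²/5 - Z*t/5)
z(P) = -2 + √5 (z(P) = -2 + √(1 + 4) = -2 + √5)
s(-24, 11)*z(4) = (-⅕*(-24)*(11 - 24))*(-2 + √5) = (-⅕*(-24)*(-13))*(-2 + √5) = -312*(-2 + √5)/5 = 624/5 - 312*√5/5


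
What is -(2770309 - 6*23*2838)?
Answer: -2378665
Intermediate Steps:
-(2770309 - 6*23*2838) = -(2770309 - 138*2838) = -(2770309 - 391644) = -1*2378665 = -2378665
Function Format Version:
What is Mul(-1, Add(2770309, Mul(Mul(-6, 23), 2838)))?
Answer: -2378665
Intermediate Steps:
Mul(-1, Add(2770309, Mul(Mul(-6, 23), 2838))) = Mul(-1, Add(2770309, Mul(-138, 2838))) = Mul(-1, Add(2770309, -391644)) = Mul(-1, 2378665) = -2378665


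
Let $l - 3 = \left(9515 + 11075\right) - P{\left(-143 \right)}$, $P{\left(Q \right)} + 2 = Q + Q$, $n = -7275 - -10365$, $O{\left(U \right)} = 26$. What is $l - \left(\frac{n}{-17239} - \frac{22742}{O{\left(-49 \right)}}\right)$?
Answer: $\frac{4875643106}{224107} \approx 21756.0$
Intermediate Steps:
$n = 3090$ ($n = -7275 + 10365 = 3090$)
$P{\left(Q \right)} = -2 + 2 Q$ ($P{\left(Q \right)} = -2 + \left(Q + Q\right) = -2 + 2 Q$)
$l = 20881$ ($l = 3 + \left(\left(9515 + 11075\right) - \left(-2 + 2 \left(-143\right)\right)\right) = 3 + \left(20590 - \left(-2 - 286\right)\right) = 3 + \left(20590 - -288\right) = 3 + \left(20590 + 288\right) = 3 + 20878 = 20881$)
$l - \left(\frac{n}{-17239} - \frac{22742}{O{\left(-49 \right)}}\right) = 20881 - \left(\frac{3090}{-17239} - \frac{22742}{26}\right) = 20881 - \left(3090 \left(- \frac{1}{17239}\right) - \frac{11371}{13}\right) = 20881 - \left(- \frac{3090}{17239} - \frac{11371}{13}\right) = 20881 - - \frac{196064839}{224107} = 20881 + \frac{196064839}{224107} = \frac{4875643106}{224107}$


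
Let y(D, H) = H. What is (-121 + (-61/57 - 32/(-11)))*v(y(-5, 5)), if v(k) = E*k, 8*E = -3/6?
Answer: 186785/5016 ≈ 37.238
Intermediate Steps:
E = -1/16 (E = (-3/6)/8 = (-3*⅙)/8 = (⅛)*(-½) = -1/16 ≈ -0.062500)
v(k) = -k/16
(-121 + (-61/57 - 32/(-11)))*v(y(-5, 5)) = (-121 + (-61/57 - 32/(-11)))*(-1/16*5) = (-121 + (-61*1/57 - 32*(-1/11)))*(-5/16) = (-121 + (-61/57 + 32/11))*(-5/16) = (-121 + 1153/627)*(-5/16) = -74714/627*(-5/16) = 186785/5016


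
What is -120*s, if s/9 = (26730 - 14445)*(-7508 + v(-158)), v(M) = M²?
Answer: -231602716800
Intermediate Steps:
s = 1930022640 (s = 9*((26730 - 14445)*(-7508 + (-158)²)) = 9*(12285*(-7508 + 24964)) = 9*(12285*17456) = 9*214446960 = 1930022640)
-120*s = -120*1930022640 = -231602716800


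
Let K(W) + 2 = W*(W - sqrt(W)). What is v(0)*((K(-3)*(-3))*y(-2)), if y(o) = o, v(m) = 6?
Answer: 252 + 108*I*sqrt(3) ≈ 252.0 + 187.06*I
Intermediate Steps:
K(W) = -2 + W*(W - sqrt(W))
v(0)*((K(-3)*(-3))*y(-2)) = 6*(((-2 + (-3)**2 - (-3)**(3/2))*(-3))*(-2)) = 6*(((-2 + 9 - (-3)*I*sqrt(3))*(-3))*(-2)) = 6*(((-2 + 9 + 3*I*sqrt(3))*(-3))*(-2)) = 6*(((7 + 3*I*sqrt(3))*(-3))*(-2)) = 6*((-21 - 9*I*sqrt(3))*(-2)) = 6*(42 + 18*I*sqrt(3)) = 252 + 108*I*sqrt(3)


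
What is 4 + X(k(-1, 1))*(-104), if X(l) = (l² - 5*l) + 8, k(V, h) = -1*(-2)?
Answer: -204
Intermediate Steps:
k(V, h) = 2
X(l) = 8 + l² - 5*l
4 + X(k(-1, 1))*(-104) = 4 + (8 + 2² - 5*2)*(-104) = 4 + (8 + 4 - 10)*(-104) = 4 + 2*(-104) = 4 - 208 = -204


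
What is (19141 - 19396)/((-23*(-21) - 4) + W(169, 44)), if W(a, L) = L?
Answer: -255/523 ≈ -0.48757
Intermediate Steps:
(19141 - 19396)/((-23*(-21) - 4) + W(169, 44)) = (19141 - 19396)/((-23*(-21) - 4) + 44) = -255/((483 - 4) + 44) = -255/(479 + 44) = -255/523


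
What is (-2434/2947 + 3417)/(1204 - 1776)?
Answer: -10067465/1685684 ≈ -5.9723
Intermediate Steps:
(-2434/2947 + 3417)/(1204 - 1776) = (-2434*1/2947 + 3417)/(-572) = (-2434/2947 + 3417)*(-1/572) = (10067465/2947)*(-1/572) = -10067465/1685684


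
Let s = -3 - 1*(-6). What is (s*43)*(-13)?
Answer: -1677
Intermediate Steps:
s = 3 (s = -3 + 6 = 3)
(s*43)*(-13) = (3*43)*(-13) = 129*(-13) = -1677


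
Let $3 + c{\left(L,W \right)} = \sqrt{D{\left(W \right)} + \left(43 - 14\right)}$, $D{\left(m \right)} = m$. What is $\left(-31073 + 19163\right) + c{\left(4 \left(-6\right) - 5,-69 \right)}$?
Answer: $-11913 + 2 i \sqrt{10} \approx -11913.0 + 6.3246 i$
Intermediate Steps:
$c{\left(L,W \right)} = -3 + \sqrt{29 + W}$ ($c{\left(L,W \right)} = -3 + \sqrt{W + \left(43 - 14\right)} = -3 + \sqrt{W + 29} = -3 + \sqrt{29 + W}$)
$\left(-31073 + 19163\right) + c{\left(4 \left(-6\right) - 5,-69 \right)} = \left(-31073 + 19163\right) - \left(3 - \sqrt{29 - 69}\right) = -11910 - \left(3 - \sqrt{-40}\right) = -11910 - \left(3 - 2 i \sqrt{10}\right) = -11913 + 2 i \sqrt{10}$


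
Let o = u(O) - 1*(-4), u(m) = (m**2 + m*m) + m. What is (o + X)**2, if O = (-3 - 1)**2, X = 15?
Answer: 299209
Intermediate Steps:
O = 16 (O = (-4)**2 = 16)
u(m) = m + 2*m**2 (u(m) = (m**2 + m**2) + m = 2*m**2 + m = m + 2*m**2)
o = 532 (o = 16*(1 + 2*16) - 1*(-4) = 16*(1 + 32) + 4 = 16*33 + 4 = 528 + 4 = 532)
(o + X)**2 = (532 + 15)**2 = 547**2 = 299209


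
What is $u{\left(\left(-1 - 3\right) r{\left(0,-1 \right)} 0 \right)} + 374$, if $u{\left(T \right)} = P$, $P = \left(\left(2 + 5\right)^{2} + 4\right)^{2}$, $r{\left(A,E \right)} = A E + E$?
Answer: $3183$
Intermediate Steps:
$r{\left(A,E \right)} = E + A E$
$P = 2809$ ($P = \left(7^{2} + 4\right)^{2} = \left(49 + 4\right)^{2} = 53^{2} = 2809$)
$u{\left(T \right)} = 2809$
$u{\left(\left(-1 - 3\right) r{\left(0,-1 \right)} 0 \right)} + 374 = 2809 + 374 = 3183$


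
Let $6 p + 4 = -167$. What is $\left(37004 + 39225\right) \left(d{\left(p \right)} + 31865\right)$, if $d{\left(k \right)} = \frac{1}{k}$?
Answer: $\frac{138454961387}{57} \approx 2.429 \cdot 10^{9}$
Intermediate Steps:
$p = - \frac{57}{2}$ ($p = - \frac{2}{3} + \frac{1}{6} \left(-167\right) = - \frac{2}{3} - \frac{167}{6} = - \frac{57}{2} \approx -28.5$)
$\left(37004 + 39225\right) \left(d{\left(p \right)} + 31865\right) = \left(37004 + 39225\right) \left(\frac{1}{- \frac{57}{2}} + 31865\right) = 76229 \left(- \frac{2}{57} + 31865\right) = 76229 \cdot \frac{1816303}{57} = \frac{138454961387}{57}$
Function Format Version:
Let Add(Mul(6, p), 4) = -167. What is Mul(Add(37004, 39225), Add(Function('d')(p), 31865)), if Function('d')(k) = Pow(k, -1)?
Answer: Rational(138454961387, 57) ≈ 2.4290e+9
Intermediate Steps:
p = Rational(-57, 2) (p = Add(Rational(-2, 3), Mul(Rational(1, 6), -167)) = Add(Rational(-2, 3), Rational(-167, 6)) = Rational(-57, 2) ≈ -28.500)
Mul(Add(37004, 39225), Add(Function('d')(p), 31865)) = Mul(Add(37004, 39225), Add(Pow(Rational(-57, 2), -1), 31865)) = Mul(76229, Add(Rational(-2, 57), 31865)) = Mul(76229, Rational(1816303, 57)) = Rational(138454961387, 57)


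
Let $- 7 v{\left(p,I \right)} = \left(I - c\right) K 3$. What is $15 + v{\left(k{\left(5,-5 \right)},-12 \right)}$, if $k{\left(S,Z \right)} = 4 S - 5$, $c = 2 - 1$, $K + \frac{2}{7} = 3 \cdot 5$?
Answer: $\frac{4752}{49} \approx 96.98$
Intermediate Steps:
$K = \frac{103}{7}$ ($K = - \frac{2}{7} + 3 \cdot 5 = - \frac{2}{7} + 15 = \frac{103}{7} \approx 14.714$)
$c = 1$
$k{\left(S,Z \right)} = -5 + 4 S$
$v{\left(p,I \right)} = \frac{309}{49} - \frac{309 I}{49}$ ($v{\left(p,I \right)} = - \frac{\left(I - 1\right) \frac{103}{7} \cdot 3}{7} = - \frac{\left(-1 + I\right) \frac{103}{7} \cdot 3}{7} = - \frac{\left(- \frac{103}{7} + \frac{103 I}{7}\right) 3}{7} = - \frac{- \frac{309}{7} + \frac{309 I}{7}}{7} = \frac{309}{49} - \frac{309 I}{49}$)
$15 + v{\left(k{\left(5,-5 \right)},-12 \right)} = 15 + \left(\frac{309}{49} - - \frac{3708}{49}\right) = 15 + \left(\frac{309}{49} + \frac{3708}{49}\right) = 15 + \frac{4017}{49} = \frac{4752}{49}$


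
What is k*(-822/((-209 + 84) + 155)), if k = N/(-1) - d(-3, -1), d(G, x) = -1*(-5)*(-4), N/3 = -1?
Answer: -3151/5 ≈ -630.20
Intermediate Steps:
N = -3 (N = 3*(-1) = -3)
d(G, x) = -20 (d(G, x) = 5*(-4) = -20)
k = 23 (k = -3/(-1) - 1*(-20) = -3*(-1) + 20 = 3 + 20 = 23)
k*(-822/((-209 + 84) + 155)) = 23*(-822/((-209 + 84) + 155)) = 23*(-822/(-125 + 155)) = 23*(-822/30) = 23*(-822*1/30) = 23*(-137/5) = -3151/5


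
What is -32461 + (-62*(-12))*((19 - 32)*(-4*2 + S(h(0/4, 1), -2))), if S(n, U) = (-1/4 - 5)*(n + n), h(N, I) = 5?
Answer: 552695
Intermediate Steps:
S(n, U) = -21*n/2 (S(n, U) = (-1*¼ - 5)*(2*n) = (-¼ - 5)*(2*n) = -21*n/2)
-32461 + (-62*(-12))*((19 - 32)*(-4*2 + S(h(0/4, 1), -2))) = -32461 + (-62*(-12))*((19 - 32)*(-4*2 - 21/2*5)) = -32461 + 744*(-13*(-8 - 105/2)) = -32461 + 744*(-13*(-121/2)) = -32461 + 744*(1573/2) = -32461 + 585156 = 552695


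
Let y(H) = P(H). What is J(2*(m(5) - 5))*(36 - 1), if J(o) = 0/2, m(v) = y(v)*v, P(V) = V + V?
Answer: 0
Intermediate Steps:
P(V) = 2*V
y(H) = 2*H
m(v) = 2*v² (m(v) = (2*v)*v = 2*v²)
J(o) = 0 (J(o) = 0*(½) = 0)
J(2*(m(5) - 5))*(36 - 1) = 0*(36 - 1) = 0*35 = 0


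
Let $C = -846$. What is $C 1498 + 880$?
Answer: $-1266428$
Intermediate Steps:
$C 1498 + 880 = \left(-846\right) 1498 + 880 = -1267308 + 880 = -1266428$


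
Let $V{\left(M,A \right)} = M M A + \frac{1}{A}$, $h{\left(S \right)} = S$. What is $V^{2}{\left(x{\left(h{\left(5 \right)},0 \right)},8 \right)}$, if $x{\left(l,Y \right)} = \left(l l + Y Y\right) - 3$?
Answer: $\frac{959574529}{64} \approx 1.4993 \cdot 10^{7}$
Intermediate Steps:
$x{\left(l,Y \right)} = -3 + Y^{2} + l^{2}$ ($x{\left(l,Y \right)} = \left(l^{2} + Y^{2}\right) - 3 = \left(Y^{2} + l^{2}\right) - 3 = -3 + Y^{2} + l^{2}$)
$V{\left(M,A \right)} = \frac{1}{A} + A M^{2}$ ($V{\left(M,A \right)} = M^{2} A + \frac{1}{A} = A M^{2} + \frac{1}{A} = \frac{1}{A} + A M^{2}$)
$V^{2}{\left(x{\left(h{\left(5 \right)},0 \right)},8 \right)} = \left(\frac{1}{8} + 8 \left(-3 + 0^{2} + 5^{2}\right)^{2}\right)^{2} = \left(\frac{1}{8} + 8 \left(-3 + 0 + 25\right)^{2}\right)^{2} = \left(\frac{1}{8} + 8 \cdot 22^{2}\right)^{2} = \left(\frac{1}{8} + 8 \cdot 484\right)^{2} = \left(\frac{1}{8} + 3872\right)^{2} = \left(\frac{30977}{8}\right)^{2} = \frac{959574529}{64}$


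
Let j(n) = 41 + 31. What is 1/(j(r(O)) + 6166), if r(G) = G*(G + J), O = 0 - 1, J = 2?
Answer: 1/6238 ≈ 0.00016031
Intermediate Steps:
O = -1
r(G) = G*(2 + G) (r(G) = G*(G + 2) = G*(2 + G))
j(n) = 72
1/(j(r(O)) + 6166) = 1/(72 + 6166) = 1/6238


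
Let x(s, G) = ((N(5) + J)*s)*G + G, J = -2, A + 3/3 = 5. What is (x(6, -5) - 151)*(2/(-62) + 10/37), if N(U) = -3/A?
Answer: -40131/2294 ≈ -17.494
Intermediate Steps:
A = 4 (A = -1 + 5 = 4)
N(U) = -3/4
x(s, G) = G - 11*G*s/4 (x(s, G) = ((-3/4 - 2)*s)*G + G = (-11*s/4)*G + G = -11*G*s/4 + G = G - 11*G*s/4)
(x(6, -5) - 151)*(2/(-62) + 10/37) = ((1/4)*(-5)*(4 - 11*6) - 151)*(2/(-62) + 10/37) = ((1/4)*(-5)*(4 - 66) - 151)*(2*(-1/62) + 10*(1/37)) = ((1/4)*(-5)*(-62) - 151)*(-1/31 + 10/37) = (155/2 - 151)*(273/1147) = -147/2*273/1147 = -40131/2294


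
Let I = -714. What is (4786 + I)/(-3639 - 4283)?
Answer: -2036/3961 ≈ -0.51401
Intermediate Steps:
(4786 + I)/(-3639 - 4283) = (4786 - 714)/(-3639 - 4283) = 4072/(-7922) = 4072*(-1/7922) = -2036/3961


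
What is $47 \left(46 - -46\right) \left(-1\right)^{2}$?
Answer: $4324$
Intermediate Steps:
$47 \left(46 - -46\right) \left(-1\right)^{2} = 47 \left(46 + 46\right) 1 = 47 \cdot 92 \cdot 1 = 4324 \cdot 1 = 4324$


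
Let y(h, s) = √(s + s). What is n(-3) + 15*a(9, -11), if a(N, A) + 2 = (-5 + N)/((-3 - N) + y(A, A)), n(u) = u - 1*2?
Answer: -3265/83 - 30*I*√22/83 ≈ -39.337 - 1.6953*I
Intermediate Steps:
n(u) = -2 + u (n(u) = u - 2 = -2 + u)
y(h, s) = √2*√s (y(h, s) = √(2*s) = √2*√s)
a(N, A) = -2 + (-5 + N)/(-3 - N + √2*√A) (a(N, A) = -2 + (-5 + N)/((-3 - N) + √2*√A) = -2 + (-5 + N)/(-3 - N + √2*√A))
n(-3) + 15*a(9, -11) = (-2 - 3) + 15*((-1 - 3*9 + 2*√2*√(-11))/(3 + 9 - √2*√(-11))) = -5 + 15*((-1 - 27 + 2*√2*(I*√11))/(3 + 9 - √2*I*√11)) = -5 + 15*((-1 - 27 + 2*I*√22)/(3 + 9 - I*√22)) = -5 + 15*((-28 + 2*I*√22)/(12 - I*√22)) = -5 + 15*(-28 + 2*I*√22)/(12 - I*√22)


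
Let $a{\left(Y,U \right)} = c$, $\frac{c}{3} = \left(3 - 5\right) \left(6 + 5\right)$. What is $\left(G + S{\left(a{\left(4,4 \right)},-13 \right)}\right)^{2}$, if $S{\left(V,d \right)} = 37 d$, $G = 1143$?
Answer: $438244$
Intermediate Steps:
$c = -66$ ($c = 3 \left(3 - 5\right) \left(6 + 5\right) = 3 \left(\left(-2\right) 11\right) = 3 \left(-22\right) = -66$)
$a{\left(Y,U \right)} = -66$
$\left(G + S{\left(a{\left(4,4 \right)},-13 \right)}\right)^{2} = \left(1143 + 37 \left(-13\right)\right)^{2} = \left(1143 - 481\right)^{2} = 662^{2} = 438244$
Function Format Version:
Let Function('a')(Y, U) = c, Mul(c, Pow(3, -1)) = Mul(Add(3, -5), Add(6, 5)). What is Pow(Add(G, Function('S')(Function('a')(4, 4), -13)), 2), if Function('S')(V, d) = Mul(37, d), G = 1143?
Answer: 438244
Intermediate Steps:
c = -66 (c = Mul(3, Mul(Add(3, -5), Add(6, 5))) = Mul(3, Mul(-2, 11)) = Mul(3, -22) = -66)
Function('a')(Y, U) = -66
Pow(Add(G, Function('S')(Function('a')(4, 4), -13)), 2) = Pow(Add(1143, Mul(37, -13)), 2) = Pow(Add(1143, -481), 2) = Pow(662, 2) = 438244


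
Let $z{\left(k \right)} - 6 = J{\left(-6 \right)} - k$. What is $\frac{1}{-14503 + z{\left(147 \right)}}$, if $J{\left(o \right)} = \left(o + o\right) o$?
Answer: $- \frac{1}{14572} \approx -6.8625 \cdot 10^{-5}$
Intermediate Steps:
$J{\left(o \right)} = 2 o^{2}$ ($J{\left(o \right)} = 2 o o = 2 o^{2}$)
$z{\left(k \right)} = 78 - k$ ($z{\left(k \right)} = 6 - \left(-72 + k\right) = 78 - k$)
$\frac{1}{-14503 + z{\left(147 \right)}} = \frac{1}{-14503 + \left(78 - 147\right)} = \frac{1}{-14503 - 69} = \frac{1}{-14572} = - \frac{1}{14572}$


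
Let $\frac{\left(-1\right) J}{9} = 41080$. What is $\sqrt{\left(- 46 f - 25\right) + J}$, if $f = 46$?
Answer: $7 i \sqrt{7589} \approx 609.8 i$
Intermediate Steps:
$J = -369720$ ($J = \left(-9\right) 41080 = -369720$)
$\sqrt{\left(- 46 f - 25\right) + J} = \sqrt{\left(\left(-46\right) 46 - 25\right) - 369720} = \sqrt{\left(-2116 - 25\right) - 369720} = \sqrt{-2141 - 369720} = \sqrt{-371861} = 7 i \sqrt{7589}$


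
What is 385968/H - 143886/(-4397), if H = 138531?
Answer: 7209924254/203040269 ≈ 35.510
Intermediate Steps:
385968/H - 143886/(-4397) = 385968/138531 - 143886/(-4397) = 385968*(1/138531) - 143886*(-1/4397) = 128656/46177 + 143886/4397 = 7209924254/203040269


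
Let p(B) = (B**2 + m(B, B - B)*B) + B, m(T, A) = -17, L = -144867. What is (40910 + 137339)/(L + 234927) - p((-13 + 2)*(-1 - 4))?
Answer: -193000451/90060 ≈ -2143.0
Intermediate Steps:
p(B) = B**2 - 16*B (p(B) = (B**2 - 17*B) + B = B**2 - 16*B)
(40910 + 137339)/(L + 234927) - p((-13 + 2)*(-1 - 4)) = (40910 + 137339)/(-144867 + 234927) - (-13 + 2)*(-1 - 4)*(-16 + (-13 + 2)*(-1 - 4)) = 178249/90060 - (-11*(-5))*(-16 - 11*(-5)) = 178249*(1/90060) - 55*(-16 + 55) = 178249/90060 - 55*39 = 178249/90060 - 1*2145 = 178249/90060 - 2145 = -193000451/90060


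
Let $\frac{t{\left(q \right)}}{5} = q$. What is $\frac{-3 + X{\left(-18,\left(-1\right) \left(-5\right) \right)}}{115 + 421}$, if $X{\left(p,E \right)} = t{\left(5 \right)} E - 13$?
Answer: $\frac{109}{536} \approx 0.20336$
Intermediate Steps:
$t{\left(q \right)} = 5 q$
$X{\left(p,E \right)} = -13 + 25 E$ ($X{\left(p,E \right)} = 5 \cdot 5 E - 13 = 25 E - 13 = -13 + 25 E$)
$\frac{-3 + X{\left(-18,\left(-1\right) \left(-5\right) \right)}}{115 + 421} = \frac{-3 - \left(13 - 25 \left(\left(-1\right) \left(-5\right)\right)\right)}{115 + 421} = \frac{-3 + \left(-13 + 25 \cdot 5\right)}{536} = \left(-3 + \left(-13 + 125\right)\right) \frac{1}{536} = \left(-3 + 112\right) \frac{1}{536} = 109 \cdot \frac{1}{536} = \frac{109}{536}$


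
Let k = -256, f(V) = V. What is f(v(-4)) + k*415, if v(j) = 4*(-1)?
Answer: -106244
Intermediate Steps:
v(j) = -4
f(v(-4)) + k*415 = -4 - 256*415 = -4 - 106240 = -106244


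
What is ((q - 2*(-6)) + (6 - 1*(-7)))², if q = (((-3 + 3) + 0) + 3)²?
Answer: 1156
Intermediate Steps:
q = 9 (q = ((0 + 0) + 3)² = (0 + 3)² = 3² = 9)
((q - 2*(-6)) + (6 - 1*(-7)))² = ((9 - 2*(-6)) + (6 - 1*(-7)))² = ((9 + 12) + (6 + 7))² = (21 + 13)² = 34² = 1156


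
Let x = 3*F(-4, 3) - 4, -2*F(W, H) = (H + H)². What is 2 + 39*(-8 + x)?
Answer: -2572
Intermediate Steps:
F(W, H) = -2*H² (F(W, H) = -(H + H)²/2 = -4*H²/2 = -2*H²)
x = -58 (x = 3*(-2*3²) - 4 = 3*(-2*9) - 4 = 3*(-18) - 4 = -54 - 4 = -58)
2 + 39*(-8 + x) = 2 + 39*(-8 - 58) = 2 + 39*(-66) = 2 - 2574 = -2572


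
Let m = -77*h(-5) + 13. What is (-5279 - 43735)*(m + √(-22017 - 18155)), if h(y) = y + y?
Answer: -38377962 - 1078308*I*√83 ≈ -3.8378e+7 - 9.8239e+6*I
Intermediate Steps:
h(y) = 2*y
m = 783 (m = -154*(-5) + 13 = -77*(-10) + 13 = 770 + 13 = 783)
(-5279 - 43735)*(m + √(-22017 - 18155)) = (-5279 - 43735)*(783 + √(-22017 - 18155)) = -49014*(783 + √(-40172)) = -49014*(783 + 22*I*√83) = -38377962 - 1078308*I*√83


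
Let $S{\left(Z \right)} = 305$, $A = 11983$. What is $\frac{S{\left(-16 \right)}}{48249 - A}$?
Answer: $\frac{305}{36266} \approx 0.0084101$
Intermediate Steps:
$\frac{S{\left(-16 \right)}}{48249 - A} = \frac{305}{48249 - 11983} = \frac{305}{36266}$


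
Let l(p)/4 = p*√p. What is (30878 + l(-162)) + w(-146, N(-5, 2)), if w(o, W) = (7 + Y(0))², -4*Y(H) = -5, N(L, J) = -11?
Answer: 495137/16 - 5832*I*√2 ≈ 30946.0 - 8247.7*I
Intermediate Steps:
Y(H) = 5/4 (Y(H) = -¼*(-5) = 5/4)
l(p) = 4*p^(3/2) (l(p) = 4*(p*√p) = 4*p^(3/2))
w(o, W) = 1089/16 (w(o, W) = (7 + 5/4)² = (33/4)² = 1089/16)
(30878 + l(-162)) + w(-146, N(-5, 2)) = (30878 + 4*(-162)^(3/2)) + 1089/16 = (30878 + 4*(-1458*I*√2)) + 1089/16 = (30878 - 5832*I*√2) + 1089/16 = 495137/16 - 5832*I*√2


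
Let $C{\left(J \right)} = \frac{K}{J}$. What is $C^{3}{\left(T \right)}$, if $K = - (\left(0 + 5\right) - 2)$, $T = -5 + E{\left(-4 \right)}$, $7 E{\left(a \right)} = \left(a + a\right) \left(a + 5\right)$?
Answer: $\frac{9261}{79507} \approx 0.11648$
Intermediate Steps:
$E{\left(a \right)} = \frac{2 a \left(5 + a\right)}{7}$ ($E{\left(a \right)} = \frac{\left(a + a\right) \left(a + 5\right)}{7} = \frac{2 a \left(5 + a\right)}{7}$)
$T = - \frac{43}{7}$ ($T = -5 + \frac{2}{7} \left(-4\right) \left(5 - 4\right) = -5 + \frac{2}{7} \left(-4\right) 1 = -5 - \frac{8}{7} = - \frac{43}{7} \approx -6.1429$)
$K = -3$ ($K = - (5 - 2) = \left(-1\right) 3 = -3$)
$C{\left(J \right)} = - \frac{3}{J}$
$C^{3}{\left(T \right)} = \left(- \frac{3}{- \frac{43}{7}}\right)^{3} = \left(\left(-3\right) \left(- \frac{7}{43}\right)\right)^{3} = \left(\frac{21}{43}\right)^{3} = \frac{9261}{79507}$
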